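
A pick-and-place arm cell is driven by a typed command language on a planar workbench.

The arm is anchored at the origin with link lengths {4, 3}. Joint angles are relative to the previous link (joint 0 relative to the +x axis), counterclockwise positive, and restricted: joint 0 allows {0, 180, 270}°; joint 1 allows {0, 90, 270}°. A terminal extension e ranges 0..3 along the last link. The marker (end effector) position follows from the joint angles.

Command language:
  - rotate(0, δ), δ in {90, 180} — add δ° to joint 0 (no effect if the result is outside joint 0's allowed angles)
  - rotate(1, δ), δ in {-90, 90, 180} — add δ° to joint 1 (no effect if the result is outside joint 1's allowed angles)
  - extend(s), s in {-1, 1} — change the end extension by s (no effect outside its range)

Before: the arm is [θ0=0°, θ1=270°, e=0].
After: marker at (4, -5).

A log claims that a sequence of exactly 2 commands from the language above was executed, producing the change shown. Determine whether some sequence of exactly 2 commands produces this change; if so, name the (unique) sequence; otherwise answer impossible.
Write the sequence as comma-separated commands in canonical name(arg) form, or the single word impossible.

initial: [θ0=0°, θ1=270°, e=0]
1. extend(1) → [θ0=0°, θ1=270°, e=1]
2. extend(1) → [θ0=0°, θ1=270°, e=2]
all 49 alternatives checked — unique.

extend(1), extend(1)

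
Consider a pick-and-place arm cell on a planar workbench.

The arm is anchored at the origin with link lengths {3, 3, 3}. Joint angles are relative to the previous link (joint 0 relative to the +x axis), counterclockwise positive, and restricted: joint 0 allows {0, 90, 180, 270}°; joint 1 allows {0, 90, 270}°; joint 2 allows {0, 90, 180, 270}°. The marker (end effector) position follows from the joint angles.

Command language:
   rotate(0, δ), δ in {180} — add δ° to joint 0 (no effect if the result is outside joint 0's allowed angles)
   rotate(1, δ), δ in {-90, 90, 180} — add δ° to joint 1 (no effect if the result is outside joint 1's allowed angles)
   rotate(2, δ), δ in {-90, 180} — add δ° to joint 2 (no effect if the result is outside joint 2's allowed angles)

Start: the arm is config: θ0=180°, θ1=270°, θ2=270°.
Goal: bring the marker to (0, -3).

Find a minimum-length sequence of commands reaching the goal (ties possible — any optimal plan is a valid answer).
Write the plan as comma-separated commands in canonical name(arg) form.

rotate(0, 180)

t0: config: θ0=180°, θ1=270°, θ2=270°
1. rotate(0, 180) → config: θ0=0°, θ1=270°, θ2=270°
shorter routes all fall short; 1 is best.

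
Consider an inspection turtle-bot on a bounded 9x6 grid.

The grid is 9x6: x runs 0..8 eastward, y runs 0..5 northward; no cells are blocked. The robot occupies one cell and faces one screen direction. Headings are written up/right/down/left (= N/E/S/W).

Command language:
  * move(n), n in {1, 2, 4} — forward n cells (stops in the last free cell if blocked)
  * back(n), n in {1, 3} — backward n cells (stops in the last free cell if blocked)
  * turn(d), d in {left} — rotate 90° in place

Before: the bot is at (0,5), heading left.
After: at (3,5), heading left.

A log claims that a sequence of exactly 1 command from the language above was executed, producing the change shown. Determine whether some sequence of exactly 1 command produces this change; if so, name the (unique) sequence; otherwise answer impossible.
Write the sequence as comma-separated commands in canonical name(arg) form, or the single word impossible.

key: still facing W — the one step turns nothing
start: at (0,5), heading left
1. back(3) → at (3,5), heading left
no other 1-command option fits: unique.

back(3)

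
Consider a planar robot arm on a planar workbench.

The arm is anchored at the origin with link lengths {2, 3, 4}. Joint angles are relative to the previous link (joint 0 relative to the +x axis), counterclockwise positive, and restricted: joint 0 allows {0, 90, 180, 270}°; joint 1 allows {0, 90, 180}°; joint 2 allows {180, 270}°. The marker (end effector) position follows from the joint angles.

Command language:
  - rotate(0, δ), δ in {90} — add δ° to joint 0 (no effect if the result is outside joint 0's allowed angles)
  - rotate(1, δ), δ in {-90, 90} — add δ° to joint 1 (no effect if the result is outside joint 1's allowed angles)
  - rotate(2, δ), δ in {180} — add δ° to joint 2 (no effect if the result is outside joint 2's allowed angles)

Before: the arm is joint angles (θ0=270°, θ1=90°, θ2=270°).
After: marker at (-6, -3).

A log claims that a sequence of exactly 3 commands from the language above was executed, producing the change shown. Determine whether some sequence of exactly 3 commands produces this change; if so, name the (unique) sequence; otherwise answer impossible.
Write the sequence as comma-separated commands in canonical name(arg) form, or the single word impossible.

rotate(0, 90), rotate(0, 90), rotate(0, 90)

start: joint angles (θ0=270°, θ1=90°, θ2=270°)
t=1 rotate(0, 90) ⇒ joint angles (θ0=0°, θ1=90°, θ2=270°)
t=2 rotate(0, 90) ⇒ joint angles (θ0=90°, θ1=90°, θ2=270°)
t=3 rotate(0, 90) ⇒ joint angles (θ0=180°, θ1=90°, θ2=270°)
all 64 alternatives checked — unique.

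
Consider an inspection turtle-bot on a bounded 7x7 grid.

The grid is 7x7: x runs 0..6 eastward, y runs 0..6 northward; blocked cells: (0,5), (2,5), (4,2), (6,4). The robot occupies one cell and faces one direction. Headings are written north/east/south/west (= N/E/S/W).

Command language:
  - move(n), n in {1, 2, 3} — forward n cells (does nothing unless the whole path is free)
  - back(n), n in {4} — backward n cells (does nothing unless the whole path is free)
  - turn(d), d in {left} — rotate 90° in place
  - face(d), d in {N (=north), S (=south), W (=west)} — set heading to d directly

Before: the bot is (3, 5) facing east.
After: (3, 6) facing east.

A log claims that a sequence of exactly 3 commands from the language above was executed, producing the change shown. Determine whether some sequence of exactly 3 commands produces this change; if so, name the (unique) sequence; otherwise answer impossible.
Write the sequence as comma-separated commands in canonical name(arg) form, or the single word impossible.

no 3-step route produces this change.

impossible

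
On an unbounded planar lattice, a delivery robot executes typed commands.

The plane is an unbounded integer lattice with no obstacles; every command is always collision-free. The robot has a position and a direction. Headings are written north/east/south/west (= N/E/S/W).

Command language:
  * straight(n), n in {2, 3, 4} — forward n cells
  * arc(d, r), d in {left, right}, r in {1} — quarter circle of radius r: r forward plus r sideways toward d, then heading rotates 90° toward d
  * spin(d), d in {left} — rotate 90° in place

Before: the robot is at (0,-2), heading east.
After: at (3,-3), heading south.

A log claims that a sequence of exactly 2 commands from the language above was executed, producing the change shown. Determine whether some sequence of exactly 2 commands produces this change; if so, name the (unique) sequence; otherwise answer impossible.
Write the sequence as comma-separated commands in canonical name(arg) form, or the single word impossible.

key: order matters: swapping straight(2) and arc(right, 1) lands elsewhere
begin: at (0,-2), heading east
step 1 (straight(2)): at (2,-2), heading east
step 2 (arc(right, 1)): at (3,-3), heading south
no rival 2-sequence matches.

straight(2), arc(right, 1)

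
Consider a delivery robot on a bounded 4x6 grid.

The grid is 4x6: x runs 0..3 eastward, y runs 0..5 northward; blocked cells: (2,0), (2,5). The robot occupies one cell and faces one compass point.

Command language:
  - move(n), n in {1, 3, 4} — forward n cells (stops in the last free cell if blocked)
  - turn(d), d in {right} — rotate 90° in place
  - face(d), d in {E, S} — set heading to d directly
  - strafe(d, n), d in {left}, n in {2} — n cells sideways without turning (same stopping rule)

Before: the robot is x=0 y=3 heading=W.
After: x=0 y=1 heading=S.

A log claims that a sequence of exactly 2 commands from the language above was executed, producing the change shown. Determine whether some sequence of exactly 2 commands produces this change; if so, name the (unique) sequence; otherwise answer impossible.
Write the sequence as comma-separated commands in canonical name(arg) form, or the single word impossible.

key: order matters: swapping strafe(left, 2) and face(S) lands elsewhere
begin: x=0 y=3 heading=W
1. strafe(left, 2) → x=0 y=1 heading=W
2. face(S) → x=0 y=1 heading=S
uniquely the one of 49 2-step routes that fits.

strafe(left, 2), face(S)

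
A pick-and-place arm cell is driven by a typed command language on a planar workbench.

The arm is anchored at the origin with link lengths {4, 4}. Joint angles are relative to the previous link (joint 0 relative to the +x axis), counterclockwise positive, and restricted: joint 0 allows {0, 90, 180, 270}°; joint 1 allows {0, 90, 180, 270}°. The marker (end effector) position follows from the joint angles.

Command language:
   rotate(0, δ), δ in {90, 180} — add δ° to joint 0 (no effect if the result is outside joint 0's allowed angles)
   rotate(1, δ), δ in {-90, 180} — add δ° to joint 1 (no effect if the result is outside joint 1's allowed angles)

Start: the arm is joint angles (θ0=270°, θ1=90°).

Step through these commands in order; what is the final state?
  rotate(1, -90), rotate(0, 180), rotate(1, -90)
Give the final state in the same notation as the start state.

begin: joint angles (θ0=270°, θ1=90°)
step 1 (rotate(1, -90)): joint angles (θ0=270°, θ1=0°)
step 2 (rotate(0, 180)): joint angles (θ0=90°, θ1=0°)
step 3 (rotate(1, -90)): joint angles (θ0=90°, θ1=270°)

joint angles (θ0=90°, θ1=270°)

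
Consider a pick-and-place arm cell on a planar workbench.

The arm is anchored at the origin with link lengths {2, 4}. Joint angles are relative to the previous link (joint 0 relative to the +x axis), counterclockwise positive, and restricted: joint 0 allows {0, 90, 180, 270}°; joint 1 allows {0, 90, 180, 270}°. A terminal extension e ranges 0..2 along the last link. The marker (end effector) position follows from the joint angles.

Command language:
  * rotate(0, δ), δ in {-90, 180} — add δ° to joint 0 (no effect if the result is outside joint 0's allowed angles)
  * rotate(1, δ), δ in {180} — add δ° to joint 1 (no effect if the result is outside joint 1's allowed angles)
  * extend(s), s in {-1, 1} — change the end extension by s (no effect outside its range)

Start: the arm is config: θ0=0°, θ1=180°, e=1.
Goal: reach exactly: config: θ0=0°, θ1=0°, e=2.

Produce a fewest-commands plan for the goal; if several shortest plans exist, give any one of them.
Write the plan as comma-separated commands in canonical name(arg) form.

start: config: θ0=0°, θ1=180°, e=1
step 1 (rotate(1, 180)): config: θ0=0°, θ1=0°, e=1
step 2 (extend(1)): config: θ0=0°, θ1=0°, e=2
shorter routes all fall short; 2 is best.

rotate(1, 180), extend(1)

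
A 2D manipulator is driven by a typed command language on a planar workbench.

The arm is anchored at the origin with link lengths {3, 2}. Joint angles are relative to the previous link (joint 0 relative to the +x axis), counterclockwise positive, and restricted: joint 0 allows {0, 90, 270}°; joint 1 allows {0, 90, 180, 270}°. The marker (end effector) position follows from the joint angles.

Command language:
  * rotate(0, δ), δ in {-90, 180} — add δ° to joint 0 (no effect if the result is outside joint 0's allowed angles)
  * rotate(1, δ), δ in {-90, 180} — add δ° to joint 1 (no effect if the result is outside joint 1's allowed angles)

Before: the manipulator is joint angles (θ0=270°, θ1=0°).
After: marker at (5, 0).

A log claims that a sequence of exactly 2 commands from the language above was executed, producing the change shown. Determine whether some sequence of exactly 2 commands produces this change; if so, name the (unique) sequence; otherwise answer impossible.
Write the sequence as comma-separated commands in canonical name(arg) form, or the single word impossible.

rotate(0, 180), rotate(0, -90)

key: order matters: swapping rotate(0, 180) and rotate(0, -90) lands elsewhere
initial: joint angles (θ0=270°, θ1=0°)
[1] after rotate(0, 180): joint angles (θ0=90°, θ1=0°)
[2] after rotate(0, -90): joint angles (θ0=0°, θ1=0°)
uniquely the one of 16 2-step routes that fits.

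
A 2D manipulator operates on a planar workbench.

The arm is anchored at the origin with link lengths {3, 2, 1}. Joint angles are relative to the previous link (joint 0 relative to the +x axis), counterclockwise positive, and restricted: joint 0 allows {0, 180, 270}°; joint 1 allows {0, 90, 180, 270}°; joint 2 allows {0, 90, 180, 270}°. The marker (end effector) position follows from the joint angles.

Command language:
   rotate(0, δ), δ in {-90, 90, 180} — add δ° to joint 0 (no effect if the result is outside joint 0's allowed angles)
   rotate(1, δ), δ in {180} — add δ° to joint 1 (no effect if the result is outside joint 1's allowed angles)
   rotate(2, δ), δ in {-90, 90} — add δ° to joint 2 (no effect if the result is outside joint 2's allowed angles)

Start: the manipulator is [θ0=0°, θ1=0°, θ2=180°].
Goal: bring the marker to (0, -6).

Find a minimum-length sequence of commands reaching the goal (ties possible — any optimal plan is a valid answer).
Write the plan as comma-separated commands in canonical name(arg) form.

start: [θ0=0°, θ1=0°, θ2=180°]
1. rotate(0, -90) → [θ0=270°, θ1=0°, θ2=180°]
2. rotate(2, -90) → [θ0=270°, θ1=0°, θ2=90°]
3. rotate(2, -90) → [θ0=270°, θ1=0°, θ2=0°]
nothing shorter than 3 reaches the goal.

rotate(0, -90), rotate(2, -90), rotate(2, -90)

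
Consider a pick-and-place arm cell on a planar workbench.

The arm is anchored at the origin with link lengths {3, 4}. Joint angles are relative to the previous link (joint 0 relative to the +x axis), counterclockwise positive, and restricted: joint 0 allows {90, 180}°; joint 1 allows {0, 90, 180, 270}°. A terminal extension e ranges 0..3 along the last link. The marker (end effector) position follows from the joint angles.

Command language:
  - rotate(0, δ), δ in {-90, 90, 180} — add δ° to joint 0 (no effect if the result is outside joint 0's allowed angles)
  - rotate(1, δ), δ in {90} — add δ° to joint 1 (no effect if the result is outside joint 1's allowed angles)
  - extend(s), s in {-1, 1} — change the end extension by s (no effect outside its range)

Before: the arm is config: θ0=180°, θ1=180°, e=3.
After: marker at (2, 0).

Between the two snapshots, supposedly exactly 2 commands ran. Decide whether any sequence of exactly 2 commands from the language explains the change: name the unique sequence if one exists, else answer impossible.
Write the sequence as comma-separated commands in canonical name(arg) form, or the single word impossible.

t0: config: θ0=180°, θ1=180°, e=3
1. extend(-1) → config: θ0=180°, θ1=180°, e=2
2. extend(-1) → config: θ0=180°, θ1=180°, e=1
uniquely the one of 36 2-step routes that fits.

extend(-1), extend(-1)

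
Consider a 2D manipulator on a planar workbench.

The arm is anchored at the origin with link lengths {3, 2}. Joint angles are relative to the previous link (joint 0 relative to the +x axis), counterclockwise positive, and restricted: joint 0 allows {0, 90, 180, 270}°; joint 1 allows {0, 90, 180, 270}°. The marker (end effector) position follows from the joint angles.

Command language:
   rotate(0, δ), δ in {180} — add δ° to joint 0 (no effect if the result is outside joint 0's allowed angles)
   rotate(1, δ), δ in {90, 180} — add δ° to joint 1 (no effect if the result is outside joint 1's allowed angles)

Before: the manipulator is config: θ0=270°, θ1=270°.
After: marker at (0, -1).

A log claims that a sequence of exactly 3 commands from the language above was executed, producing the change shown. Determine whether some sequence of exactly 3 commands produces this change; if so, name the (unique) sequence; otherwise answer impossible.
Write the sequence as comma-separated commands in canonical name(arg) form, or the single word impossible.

rotate(1, 90), rotate(1, 90), rotate(1, 90)

start: config: θ0=270°, θ1=270°
[1] after rotate(1, 90): config: θ0=270°, θ1=0°
[2] after rotate(1, 90): config: θ0=270°, θ1=90°
[3] after rotate(1, 90): config: θ0=270°, θ1=180°
all 27 alternatives checked — unique.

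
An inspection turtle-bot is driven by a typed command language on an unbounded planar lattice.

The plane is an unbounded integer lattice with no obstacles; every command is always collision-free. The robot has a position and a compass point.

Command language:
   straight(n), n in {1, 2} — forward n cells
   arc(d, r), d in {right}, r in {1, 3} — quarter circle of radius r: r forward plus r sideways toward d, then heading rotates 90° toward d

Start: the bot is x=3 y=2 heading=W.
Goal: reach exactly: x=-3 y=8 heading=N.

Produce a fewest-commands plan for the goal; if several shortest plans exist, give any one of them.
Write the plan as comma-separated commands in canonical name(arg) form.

straight(1), straight(2), arc(right, 3), straight(1), straight(2)

begin: x=3 y=2 heading=W
t=1 straight(1) ⇒ x=2 y=2 heading=W
t=2 straight(2) ⇒ x=0 y=2 heading=W
t=3 arc(right, 3) ⇒ x=-3 y=5 heading=N
t=4 straight(1) ⇒ x=-3 y=6 heading=N
t=5 straight(2) ⇒ x=-3 y=8 heading=N
nothing shorter than 5 reaches the goal.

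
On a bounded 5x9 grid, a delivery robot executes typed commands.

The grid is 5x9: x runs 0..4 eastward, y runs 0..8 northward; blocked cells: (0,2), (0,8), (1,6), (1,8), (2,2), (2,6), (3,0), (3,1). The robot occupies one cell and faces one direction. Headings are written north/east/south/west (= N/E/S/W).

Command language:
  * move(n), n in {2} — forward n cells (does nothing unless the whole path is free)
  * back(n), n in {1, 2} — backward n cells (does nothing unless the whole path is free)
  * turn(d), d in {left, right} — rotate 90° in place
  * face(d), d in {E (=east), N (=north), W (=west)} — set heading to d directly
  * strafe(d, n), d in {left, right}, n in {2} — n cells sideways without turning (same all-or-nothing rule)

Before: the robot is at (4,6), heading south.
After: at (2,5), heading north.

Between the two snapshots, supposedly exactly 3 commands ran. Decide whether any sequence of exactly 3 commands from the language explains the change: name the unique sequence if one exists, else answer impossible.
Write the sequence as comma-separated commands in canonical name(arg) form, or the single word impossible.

face(N), back(1), strafe(left, 2)

key: position moved to (2,5) AND the heading swung to N — translation plus rotation needed
from: at (4,6), heading south
1. face(N) → at (4,6), heading north
2. back(1) → at (4,5), heading north
3. strafe(left, 2) → at (2,5), heading north
no rival 3-sequence matches.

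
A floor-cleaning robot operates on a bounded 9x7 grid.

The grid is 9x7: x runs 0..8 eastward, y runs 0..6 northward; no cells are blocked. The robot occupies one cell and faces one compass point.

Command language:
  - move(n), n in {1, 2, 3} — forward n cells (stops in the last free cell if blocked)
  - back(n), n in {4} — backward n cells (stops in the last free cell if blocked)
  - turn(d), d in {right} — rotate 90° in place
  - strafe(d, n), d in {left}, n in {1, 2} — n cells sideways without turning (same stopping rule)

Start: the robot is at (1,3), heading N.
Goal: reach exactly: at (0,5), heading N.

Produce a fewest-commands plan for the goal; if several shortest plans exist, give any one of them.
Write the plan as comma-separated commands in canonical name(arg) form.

from: at (1,3), heading N
t=1 move(2) ⇒ at (1,5), heading N
t=2 strafe(left, 2) ⇒ at (0,5), heading N
nothing shorter than 2 reaches the goal.

move(2), strafe(left, 2)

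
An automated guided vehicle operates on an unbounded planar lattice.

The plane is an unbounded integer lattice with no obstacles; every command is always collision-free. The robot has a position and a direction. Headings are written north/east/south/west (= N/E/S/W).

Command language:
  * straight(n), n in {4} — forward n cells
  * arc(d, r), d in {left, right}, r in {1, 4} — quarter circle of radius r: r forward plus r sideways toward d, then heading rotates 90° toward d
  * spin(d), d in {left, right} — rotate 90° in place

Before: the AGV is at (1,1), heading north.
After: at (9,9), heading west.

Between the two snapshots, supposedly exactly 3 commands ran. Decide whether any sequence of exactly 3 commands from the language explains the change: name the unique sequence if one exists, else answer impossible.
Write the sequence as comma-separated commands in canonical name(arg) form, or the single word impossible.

key: position moved to (9,9) AND the heading swung to W — translation plus rotation needed
from: at (1,1), heading north
step 1 (arc(right, 4)): at (5,5), heading east
step 2 (arc(left, 4)): at (9,9), heading north
step 3 (spin(left)): at (9,9), heading west
no rival 3-sequence matches.

arc(right, 4), arc(left, 4), spin(left)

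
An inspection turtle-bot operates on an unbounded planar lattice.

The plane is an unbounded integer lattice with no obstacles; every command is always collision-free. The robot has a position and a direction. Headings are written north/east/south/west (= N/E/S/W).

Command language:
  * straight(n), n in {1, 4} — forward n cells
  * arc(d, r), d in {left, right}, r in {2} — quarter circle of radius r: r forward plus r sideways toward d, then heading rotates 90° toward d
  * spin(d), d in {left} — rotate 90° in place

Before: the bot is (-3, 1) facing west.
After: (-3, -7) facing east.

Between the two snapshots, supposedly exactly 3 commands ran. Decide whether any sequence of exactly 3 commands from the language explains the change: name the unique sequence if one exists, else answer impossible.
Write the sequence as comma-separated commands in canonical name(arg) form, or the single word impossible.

arc(left, 2), straight(4), arc(left, 2)

key: cell and facing (now E) both changed — the 3 commands mix motion and turning
begin: (-3, 1) facing west
1. arc(left, 2) → (-5, -1) facing south
2. straight(4) → (-5, -5) facing south
3. arc(left, 2) → (-3, -7) facing east
no other 3-command option fits: unique.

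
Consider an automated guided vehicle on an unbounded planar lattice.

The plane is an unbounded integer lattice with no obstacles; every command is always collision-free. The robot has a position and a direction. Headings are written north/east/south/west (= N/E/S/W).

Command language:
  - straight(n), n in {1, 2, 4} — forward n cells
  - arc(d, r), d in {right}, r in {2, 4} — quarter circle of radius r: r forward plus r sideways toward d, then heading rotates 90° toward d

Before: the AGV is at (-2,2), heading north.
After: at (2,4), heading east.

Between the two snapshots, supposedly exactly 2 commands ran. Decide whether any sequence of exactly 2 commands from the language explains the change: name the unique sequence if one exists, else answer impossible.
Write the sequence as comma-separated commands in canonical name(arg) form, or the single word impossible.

arc(right, 2), straight(2)

key: position moved to (2,4) AND the heading swung to E — translation plus rotation needed
initial: at (-2,2), heading north
step 1 (arc(right, 2)): at (0,4), heading east
step 2 (straight(2)): at (2,4), heading east
no other 2-command option fits: unique.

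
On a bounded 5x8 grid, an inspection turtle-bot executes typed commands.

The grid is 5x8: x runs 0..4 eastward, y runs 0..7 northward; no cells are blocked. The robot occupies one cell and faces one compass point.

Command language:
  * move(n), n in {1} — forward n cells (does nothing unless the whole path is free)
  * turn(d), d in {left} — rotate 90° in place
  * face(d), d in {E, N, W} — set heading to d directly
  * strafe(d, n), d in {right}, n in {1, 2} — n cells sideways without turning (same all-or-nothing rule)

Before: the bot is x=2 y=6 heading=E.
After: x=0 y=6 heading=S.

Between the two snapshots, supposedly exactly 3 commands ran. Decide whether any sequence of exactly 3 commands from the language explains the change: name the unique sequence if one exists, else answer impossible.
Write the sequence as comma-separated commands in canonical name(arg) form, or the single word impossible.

key: position moved to (0,6) AND the heading swung to S — translation plus rotation needed
start: x=2 y=6 heading=E
t=1 face(W) ⇒ x=2 y=6 heading=W
t=2 turn(left) ⇒ x=2 y=6 heading=S
t=3 strafe(right, 2) ⇒ x=0 y=6 heading=S
no rival 3-sequence matches.

face(W), turn(left), strafe(right, 2)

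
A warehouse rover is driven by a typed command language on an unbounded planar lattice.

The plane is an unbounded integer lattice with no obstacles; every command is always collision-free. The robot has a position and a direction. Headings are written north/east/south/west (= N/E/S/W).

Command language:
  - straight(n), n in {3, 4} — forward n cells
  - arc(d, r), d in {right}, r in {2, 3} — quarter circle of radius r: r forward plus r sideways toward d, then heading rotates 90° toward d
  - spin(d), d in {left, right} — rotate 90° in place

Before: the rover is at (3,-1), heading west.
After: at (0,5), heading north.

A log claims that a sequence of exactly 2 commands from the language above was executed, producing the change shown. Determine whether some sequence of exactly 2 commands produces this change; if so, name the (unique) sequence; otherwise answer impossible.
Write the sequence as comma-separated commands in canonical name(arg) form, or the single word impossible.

key: running straight(3) before arc(right, 3) would end elsewhere — order is forced
initial: at (3,-1), heading west
[1] after arc(right, 3): at (0,2), heading north
[2] after straight(3): at (0,5), heading north
uniquely the one of 36 2-step routes that fits.

arc(right, 3), straight(3)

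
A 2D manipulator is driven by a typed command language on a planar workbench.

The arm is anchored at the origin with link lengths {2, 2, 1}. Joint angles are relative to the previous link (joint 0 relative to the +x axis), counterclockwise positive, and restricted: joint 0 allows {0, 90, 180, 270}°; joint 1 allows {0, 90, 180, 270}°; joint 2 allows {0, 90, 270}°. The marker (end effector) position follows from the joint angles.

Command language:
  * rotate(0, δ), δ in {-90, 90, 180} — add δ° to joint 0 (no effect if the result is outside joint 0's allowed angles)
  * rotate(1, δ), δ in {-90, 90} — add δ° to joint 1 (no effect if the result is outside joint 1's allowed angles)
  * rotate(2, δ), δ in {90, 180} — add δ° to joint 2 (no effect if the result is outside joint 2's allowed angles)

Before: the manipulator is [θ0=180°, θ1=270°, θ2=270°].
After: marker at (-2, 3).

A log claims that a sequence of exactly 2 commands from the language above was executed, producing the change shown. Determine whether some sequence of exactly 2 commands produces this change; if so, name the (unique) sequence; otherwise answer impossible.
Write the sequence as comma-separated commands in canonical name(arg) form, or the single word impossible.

rotate(2, 90), rotate(2, 180)

key: running rotate(2, 180) before rotate(2, 90) would end elsewhere — order is forced
initial: [θ0=180°, θ1=270°, θ2=270°]
step 1 (rotate(2, 90)): [θ0=180°, θ1=270°, θ2=0°]
step 2 (rotate(2, 180)): [θ0=180°, θ1=270°, θ2=0°]
all 49 alternatives checked — unique.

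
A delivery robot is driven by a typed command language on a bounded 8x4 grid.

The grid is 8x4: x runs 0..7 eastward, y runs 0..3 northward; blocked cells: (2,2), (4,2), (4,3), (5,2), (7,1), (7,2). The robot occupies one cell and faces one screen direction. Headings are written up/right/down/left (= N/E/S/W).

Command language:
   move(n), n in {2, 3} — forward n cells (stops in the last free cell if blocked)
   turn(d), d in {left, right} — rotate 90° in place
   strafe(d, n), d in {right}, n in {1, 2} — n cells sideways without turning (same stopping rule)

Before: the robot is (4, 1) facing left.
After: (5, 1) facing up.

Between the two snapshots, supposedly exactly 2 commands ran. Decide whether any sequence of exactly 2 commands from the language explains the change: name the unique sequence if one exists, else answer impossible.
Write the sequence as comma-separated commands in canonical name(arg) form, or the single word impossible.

key: cell and facing (now N) both changed — the 2 commands mix motion and turning
start: (4, 1) facing left
1. turn(right) → (4, 1) facing up
2. strafe(right, 1) → (5, 1) facing up
no other 2-command option fits: unique.

turn(right), strafe(right, 1)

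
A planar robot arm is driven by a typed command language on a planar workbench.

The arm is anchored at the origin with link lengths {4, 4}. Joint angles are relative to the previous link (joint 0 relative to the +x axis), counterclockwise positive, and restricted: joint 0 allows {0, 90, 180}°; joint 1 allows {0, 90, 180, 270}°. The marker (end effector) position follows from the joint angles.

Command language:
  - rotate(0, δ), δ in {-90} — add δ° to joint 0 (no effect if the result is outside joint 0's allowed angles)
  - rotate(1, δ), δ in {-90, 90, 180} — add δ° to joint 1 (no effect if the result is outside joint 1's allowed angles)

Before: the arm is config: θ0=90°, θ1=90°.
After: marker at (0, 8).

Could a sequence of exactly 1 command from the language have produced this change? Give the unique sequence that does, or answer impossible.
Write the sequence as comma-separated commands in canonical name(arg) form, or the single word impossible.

rotate(1, -90)

t0: config: θ0=90°, θ1=90°
[1] after rotate(1, -90): config: θ0=90°, θ1=0°
uniquely the one of 4 1-step routes that fits.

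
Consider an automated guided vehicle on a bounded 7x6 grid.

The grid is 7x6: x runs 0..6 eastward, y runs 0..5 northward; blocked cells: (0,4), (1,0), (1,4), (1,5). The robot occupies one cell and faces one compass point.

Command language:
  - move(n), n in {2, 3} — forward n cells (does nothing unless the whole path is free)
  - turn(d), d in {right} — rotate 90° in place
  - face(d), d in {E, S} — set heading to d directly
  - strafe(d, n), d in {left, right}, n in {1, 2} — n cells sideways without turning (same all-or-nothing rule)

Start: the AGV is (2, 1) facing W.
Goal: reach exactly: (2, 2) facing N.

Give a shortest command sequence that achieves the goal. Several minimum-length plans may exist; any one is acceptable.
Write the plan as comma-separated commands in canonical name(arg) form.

strafe(right, 1), turn(right)

initial: (2, 1) facing W
[1] after strafe(right, 1): (2, 2) facing W
[2] after turn(right): (2, 2) facing N
shorter routes all fall short; 2 is best.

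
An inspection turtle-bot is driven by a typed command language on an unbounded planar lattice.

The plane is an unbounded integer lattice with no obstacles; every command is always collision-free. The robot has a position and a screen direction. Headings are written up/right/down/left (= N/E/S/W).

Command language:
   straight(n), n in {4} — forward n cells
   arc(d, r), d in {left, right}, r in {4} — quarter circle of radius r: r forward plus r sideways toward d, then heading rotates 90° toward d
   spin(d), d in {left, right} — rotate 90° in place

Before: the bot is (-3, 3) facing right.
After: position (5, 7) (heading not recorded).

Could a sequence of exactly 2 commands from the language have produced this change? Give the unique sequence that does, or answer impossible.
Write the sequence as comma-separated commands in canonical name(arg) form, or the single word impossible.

key: running arc(left, 4) before straight(4) would end elsewhere — order is forced
start: (-3, 3) facing right
step 1 (straight(4)): (1, 3) facing right
step 2 (arc(left, 4)): (5, 7) facing up
no other 2-command option fits: unique.

straight(4), arc(left, 4)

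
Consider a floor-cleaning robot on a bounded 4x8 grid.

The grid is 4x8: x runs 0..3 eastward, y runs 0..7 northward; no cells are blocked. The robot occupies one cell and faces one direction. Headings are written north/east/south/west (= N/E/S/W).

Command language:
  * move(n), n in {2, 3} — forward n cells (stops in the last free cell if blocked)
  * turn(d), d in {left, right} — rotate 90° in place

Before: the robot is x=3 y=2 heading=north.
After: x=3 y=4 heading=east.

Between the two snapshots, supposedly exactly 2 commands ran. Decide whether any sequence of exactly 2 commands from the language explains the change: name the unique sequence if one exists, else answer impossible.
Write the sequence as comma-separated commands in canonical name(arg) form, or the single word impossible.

key: cell and facing (now E) both changed — the 2 commands mix motion and turning
start: x=3 y=2 heading=north
1. move(2) → x=3 y=4 heading=north
2. turn(right) → x=3 y=4 heading=east
all 16 alternatives checked — unique.

move(2), turn(right)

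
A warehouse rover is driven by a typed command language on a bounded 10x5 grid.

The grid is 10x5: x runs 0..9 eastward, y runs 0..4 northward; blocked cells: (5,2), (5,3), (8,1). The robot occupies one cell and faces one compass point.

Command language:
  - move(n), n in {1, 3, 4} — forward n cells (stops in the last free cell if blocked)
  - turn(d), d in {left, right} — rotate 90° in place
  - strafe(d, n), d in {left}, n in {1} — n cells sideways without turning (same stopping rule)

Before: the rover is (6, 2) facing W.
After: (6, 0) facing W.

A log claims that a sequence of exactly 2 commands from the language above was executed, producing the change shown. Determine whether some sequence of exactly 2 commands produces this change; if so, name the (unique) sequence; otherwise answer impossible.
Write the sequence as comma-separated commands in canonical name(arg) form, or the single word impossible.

key: heading stays W — no command in the sequence turns
from: (6, 2) facing W
1. strafe(left, 1) → (6, 1) facing W
2. strafe(left, 1) → (6, 0) facing W
no rival 2-sequence matches.

strafe(left, 1), strafe(left, 1)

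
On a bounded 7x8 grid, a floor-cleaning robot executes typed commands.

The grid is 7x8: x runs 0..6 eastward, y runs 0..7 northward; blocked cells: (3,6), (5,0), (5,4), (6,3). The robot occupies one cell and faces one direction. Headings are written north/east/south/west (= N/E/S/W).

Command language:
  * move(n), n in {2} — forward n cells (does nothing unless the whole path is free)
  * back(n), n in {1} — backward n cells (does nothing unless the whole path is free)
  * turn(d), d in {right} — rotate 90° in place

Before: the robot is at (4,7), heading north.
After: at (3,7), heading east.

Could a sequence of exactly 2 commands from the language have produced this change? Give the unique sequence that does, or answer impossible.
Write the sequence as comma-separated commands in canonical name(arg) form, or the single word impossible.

turn(right), back(1)

key: order matters: swapping turn(right) and back(1) lands elsewhere
start: at (4,7), heading north
t=1 turn(right) ⇒ at (4,7), heading east
t=2 back(1) ⇒ at (3,7), heading east
no other 2-command option fits: unique.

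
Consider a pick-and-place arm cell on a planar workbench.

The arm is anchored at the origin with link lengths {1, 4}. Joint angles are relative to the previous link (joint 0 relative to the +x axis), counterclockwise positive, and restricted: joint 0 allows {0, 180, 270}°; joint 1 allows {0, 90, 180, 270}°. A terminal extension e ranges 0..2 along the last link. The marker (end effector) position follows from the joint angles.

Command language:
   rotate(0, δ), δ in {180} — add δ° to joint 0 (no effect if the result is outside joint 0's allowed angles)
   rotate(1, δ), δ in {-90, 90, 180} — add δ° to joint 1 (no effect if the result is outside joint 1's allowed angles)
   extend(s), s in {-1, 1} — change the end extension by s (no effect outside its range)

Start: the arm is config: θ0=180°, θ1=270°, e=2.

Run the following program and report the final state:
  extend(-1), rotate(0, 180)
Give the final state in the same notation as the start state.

begin: config: θ0=180°, θ1=270°, e=2
step 1 (extend(-1)): config: θ0=180°, θ1=270°, e=1
step 2 (rotate(0, 180)): config: θ0=0°, θ1=270°, e=1

config: θ0=0°, θ1=270°, e=1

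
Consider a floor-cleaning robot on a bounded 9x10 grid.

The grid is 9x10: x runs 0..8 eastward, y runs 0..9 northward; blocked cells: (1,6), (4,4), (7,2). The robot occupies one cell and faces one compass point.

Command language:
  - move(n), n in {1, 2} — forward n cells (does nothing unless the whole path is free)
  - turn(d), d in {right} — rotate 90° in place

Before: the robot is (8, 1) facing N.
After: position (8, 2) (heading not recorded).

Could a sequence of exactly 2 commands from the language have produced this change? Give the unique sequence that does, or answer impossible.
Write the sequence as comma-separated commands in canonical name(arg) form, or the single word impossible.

move(1), turn(right)

key: order matters: swapping move(1) and turn(right) lands elsewhere
begin: (8, 1) facing N
[1] after move(1): (8, 2) facing N
[2] after turn(right): (8, 2) facing E
no other 2-command option fits: unique.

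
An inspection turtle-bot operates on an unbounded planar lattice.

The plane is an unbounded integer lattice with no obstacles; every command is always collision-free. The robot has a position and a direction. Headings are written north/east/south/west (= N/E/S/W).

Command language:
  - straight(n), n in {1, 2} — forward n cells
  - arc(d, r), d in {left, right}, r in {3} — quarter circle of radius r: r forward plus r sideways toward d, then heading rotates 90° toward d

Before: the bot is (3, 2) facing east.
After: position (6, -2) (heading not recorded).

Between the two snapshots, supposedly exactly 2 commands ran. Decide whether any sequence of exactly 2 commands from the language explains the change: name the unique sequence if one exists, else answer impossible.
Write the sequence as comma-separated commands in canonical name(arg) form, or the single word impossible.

arc(right, 3), straight(1)

key: order matters: swapping arc(right, 3) and straight(1) lands elsewhere
begin: (3, 2) facing east
step 1 (arc(right, 3)): (6, -1) facing south
step 2 (straight(1)): (6, -2) facing south
no rival 2-sequence matches.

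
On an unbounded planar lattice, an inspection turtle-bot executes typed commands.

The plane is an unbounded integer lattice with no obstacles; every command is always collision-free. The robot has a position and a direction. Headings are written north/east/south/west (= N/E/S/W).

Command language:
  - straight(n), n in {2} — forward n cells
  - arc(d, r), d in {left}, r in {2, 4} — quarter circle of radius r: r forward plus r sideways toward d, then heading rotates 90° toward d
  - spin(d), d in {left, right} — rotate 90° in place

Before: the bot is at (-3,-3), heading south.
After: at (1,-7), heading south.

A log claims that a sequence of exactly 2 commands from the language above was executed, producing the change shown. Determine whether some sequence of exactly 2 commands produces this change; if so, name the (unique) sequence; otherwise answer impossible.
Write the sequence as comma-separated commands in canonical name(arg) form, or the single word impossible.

key: running spin(right) before arc(left, 4) would end elsewhere — order is forced
begin: at (-3,-3), heading south
t=1 arc(left, 4) ⇒ at (1,-7), heading east
t=2 spin(right) ⇒ at (1,-7), heading south
no rival 2-sequence matches.

arc(left, 4), spin(right)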